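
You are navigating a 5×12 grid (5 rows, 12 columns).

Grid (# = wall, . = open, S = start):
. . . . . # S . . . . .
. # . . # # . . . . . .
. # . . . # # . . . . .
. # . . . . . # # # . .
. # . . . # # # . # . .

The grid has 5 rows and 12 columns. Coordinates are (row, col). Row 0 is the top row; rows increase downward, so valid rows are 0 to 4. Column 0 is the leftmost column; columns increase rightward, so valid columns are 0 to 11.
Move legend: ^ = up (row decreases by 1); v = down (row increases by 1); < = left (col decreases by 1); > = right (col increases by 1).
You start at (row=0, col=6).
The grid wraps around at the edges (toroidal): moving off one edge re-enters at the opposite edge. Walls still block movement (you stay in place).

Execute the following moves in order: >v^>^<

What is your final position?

Start: (row=0, col=6)
  > (right): (row=0, col=6) -> (row=0, col=7)
  v (down): (row=0, col=7) -> (row=1, col=7)
  ^ (up): (row=1, col=7) -> (row=0, col=7)
  > (right): (row=0, col=7) -> (row=0, col=8)
  ^ (up): (row=0, col=8) -> (row=4, col=8)
  < (left): blocked, stay at (row=4, col=8)
Final: (row=4, col=8)

Answer: Final position: (row=4, col=8)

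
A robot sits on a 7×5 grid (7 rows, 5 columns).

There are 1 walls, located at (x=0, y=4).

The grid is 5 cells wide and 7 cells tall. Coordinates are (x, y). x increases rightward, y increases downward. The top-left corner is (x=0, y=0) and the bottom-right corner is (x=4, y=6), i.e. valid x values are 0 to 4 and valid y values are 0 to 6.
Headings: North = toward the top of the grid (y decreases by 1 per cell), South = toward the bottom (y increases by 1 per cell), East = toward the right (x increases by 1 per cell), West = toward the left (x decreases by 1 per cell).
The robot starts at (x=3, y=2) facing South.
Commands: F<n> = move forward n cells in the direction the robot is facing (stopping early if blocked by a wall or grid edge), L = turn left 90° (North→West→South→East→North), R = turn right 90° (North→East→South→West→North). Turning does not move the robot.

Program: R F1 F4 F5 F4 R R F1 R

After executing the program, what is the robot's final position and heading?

Answer: Final position: (x=1, y=2), facing South

Derivation:
Start: (x=3, y=2), facing South
  R: turn right, now facing West
  F1: move forward 1, now at (x=2, y=2)
  F4: move forward 2/4 (blocked), now at (x=0, y=2)
  F5: move forward 0/5 (blocked), now at (x=0, y=2)
  F4: move forward 0/4 (blocked), now at (x=0, y=2)
  R: turn right, now facing North
  R: turn right, now facing East
  F1: move forward 1, now at (x=1, y=2)
  R: turn right, now facing South
Final: (x=1, y=2), facing South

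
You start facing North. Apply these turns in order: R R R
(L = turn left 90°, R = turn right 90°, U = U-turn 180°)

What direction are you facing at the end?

Answer: Final heading: West

Derivation:
Start: North
  R (right (90° clockwise)) -> East
  R (right (90° clockwise)) -> South
  R (right (90° clockwise)) -> West
Final: West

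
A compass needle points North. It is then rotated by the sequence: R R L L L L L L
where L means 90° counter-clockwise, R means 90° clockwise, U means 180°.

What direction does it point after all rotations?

Start: North
  R (right (90° clockwise)) -> East
  R (right (90° clockwise)) -> South
  L (left (90° counter-clockwise)) -> East
  L (left (90° counter-clockwise)) -> North
  L (left (90° counter-clockwise)) -> West
  L (left (90° counter-clockwise)) -> South
  L (left (90° counter-clockwise)) -> East
  L (left (90° counter-clockwise)) -> North
Final: North

Answer: Final heading: North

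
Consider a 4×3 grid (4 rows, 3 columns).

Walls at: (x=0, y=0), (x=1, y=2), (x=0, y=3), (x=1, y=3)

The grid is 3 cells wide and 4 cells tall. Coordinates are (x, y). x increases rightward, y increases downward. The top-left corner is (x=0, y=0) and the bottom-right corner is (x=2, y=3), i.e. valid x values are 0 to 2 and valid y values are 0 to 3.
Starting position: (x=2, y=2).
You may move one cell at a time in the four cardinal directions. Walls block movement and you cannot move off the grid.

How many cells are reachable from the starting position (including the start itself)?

Answer: Reachable cells: 8

Derivation:
BFS flood-fill from (x=2, y=2):
  Distance 0: (x=2, y=2)
  Distance 1: (x=2, y=1), (x=2, y=3)
  Distance 2: (x=2, y=0), (x=1, y=1)
  Distance 3: (x=1, y=0), (x=0, y=1)
  Distance 4: (x=0, y=2)
Total reachable: 8 (grid has 8 open cells total)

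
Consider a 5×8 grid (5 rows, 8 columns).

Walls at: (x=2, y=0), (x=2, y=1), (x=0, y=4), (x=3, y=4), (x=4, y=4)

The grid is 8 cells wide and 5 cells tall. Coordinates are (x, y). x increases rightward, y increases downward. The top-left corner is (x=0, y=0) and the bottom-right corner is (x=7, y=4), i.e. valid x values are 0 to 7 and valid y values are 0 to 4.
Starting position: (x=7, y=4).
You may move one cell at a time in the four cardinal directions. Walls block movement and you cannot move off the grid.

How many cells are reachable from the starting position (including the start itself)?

BFS flood-fill from (x=7, y=4):
  Distance 0: (x=7, y=4)
  Distance 1: (x=7, y=3), (x=6, y=4)
  Distance 2: (x=7, y=2), (x=6, y=3), (x=5, y=4)
  Distance 3: (x=7, y=1), (x=6, y=2), (x=5, y=3)
  Distance 4: (x=7, y=0), (x=6, y=1), (x=5, y=2), (x=4, y=3)
  Distance 5: (x=6, y=0), (x=5, y=1), (x=4, y=2), (x=3, y=3)
  Distance 6: (x=5, y=0), (x=4, y=1), (x=3, y=2), (x=2, y=3)
  Distance 7: (x=4, y=0), (x=3, y=1), (x=2, y=2), (x=1, y=3), (x=2, y=4)
  Distance 8: (x=3, y=0), (x=1, y=2), (x=0, y=3), (x=1, y=4)
  Distance 9: (x=1, y=1), (x=0, y=2)
  Distance 10: (x=1, y=0), (x=0, y=1)
  Distance 11: (x=0, y=0)
Total reachable: 35 (grid has 35 open cells total)

Answer: Reachable cells: 35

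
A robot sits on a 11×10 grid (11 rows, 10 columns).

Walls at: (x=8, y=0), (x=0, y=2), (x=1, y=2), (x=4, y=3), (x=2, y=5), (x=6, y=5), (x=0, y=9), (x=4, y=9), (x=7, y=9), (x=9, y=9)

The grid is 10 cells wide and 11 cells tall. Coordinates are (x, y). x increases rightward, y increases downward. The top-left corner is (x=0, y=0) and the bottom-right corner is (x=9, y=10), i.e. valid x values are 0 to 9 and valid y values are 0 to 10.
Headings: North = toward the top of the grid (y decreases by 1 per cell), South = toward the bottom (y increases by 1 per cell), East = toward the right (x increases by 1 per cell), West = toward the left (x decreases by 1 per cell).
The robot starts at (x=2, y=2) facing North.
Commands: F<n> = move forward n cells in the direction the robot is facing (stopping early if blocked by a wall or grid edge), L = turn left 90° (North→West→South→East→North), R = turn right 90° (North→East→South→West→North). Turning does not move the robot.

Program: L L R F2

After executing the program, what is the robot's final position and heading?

Answer: Final position: (x=2, y=2), facing West

Derivation:
Start: (x=2, y=2), facing North
  L: turn left, now facing West
  L: turn left, now facing South
  R: turn right, now facing West
  F2: move forward 0/2 (blocked), now at (x=2, y=2)
Final: (x=2, y=2), facing West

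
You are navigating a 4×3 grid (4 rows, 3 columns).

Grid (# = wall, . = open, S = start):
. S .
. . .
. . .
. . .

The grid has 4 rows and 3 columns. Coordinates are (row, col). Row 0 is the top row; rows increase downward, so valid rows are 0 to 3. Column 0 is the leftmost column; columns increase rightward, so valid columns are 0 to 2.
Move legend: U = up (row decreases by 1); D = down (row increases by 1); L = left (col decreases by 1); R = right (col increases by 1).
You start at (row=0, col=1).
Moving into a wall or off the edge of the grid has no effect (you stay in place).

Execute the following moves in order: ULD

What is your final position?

Start: (row=0, col=1)
  U (up): blocked, stay at (row=0, col=1)
  L (left): (row=0, col=1) -> (row=0, col=0)
  D (down): (row=0, col=0) -> (row=1, col=0)
Final: (row=1, col=0)

Answer: Final position: (row=1, col=0)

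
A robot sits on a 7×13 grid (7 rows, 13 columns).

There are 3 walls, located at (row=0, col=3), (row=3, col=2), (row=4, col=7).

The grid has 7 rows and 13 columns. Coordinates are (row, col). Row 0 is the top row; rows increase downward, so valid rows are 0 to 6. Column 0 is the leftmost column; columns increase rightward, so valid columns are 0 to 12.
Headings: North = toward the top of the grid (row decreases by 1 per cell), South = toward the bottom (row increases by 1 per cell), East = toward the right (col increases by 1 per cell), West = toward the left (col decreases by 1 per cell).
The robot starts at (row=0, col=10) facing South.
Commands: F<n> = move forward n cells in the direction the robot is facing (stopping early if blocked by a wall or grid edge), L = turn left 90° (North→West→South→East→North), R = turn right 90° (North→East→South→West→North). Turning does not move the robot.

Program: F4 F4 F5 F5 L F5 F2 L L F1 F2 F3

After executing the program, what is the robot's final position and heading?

Answer: Final position: (row=6, col=6), facing West

Derivation:
Start: (row=0, col=10), facing South
  F4: move forward 4, now at (row=4, col=10)
  F4: move forward 2/4 (blocked), now at (row=6, col=10)
  F5: move forward 0/5 (blocked), now at (row=6, col=10)
  F5: move forward 0/5 (blocked), now at (row=6, col=10)
  L: turn left, now facing East
  F5: move forward 2/5 (blocked), now at (row=6, col=12)
  F2: move forward 0/2 (blocked), now at (row=6, col=12)
  L: turn left, now facing North
  L: turn left, now facing West
  F1: move forward 1, now at (row=6, col=11)
  F2: move forward 2, now at (row=6, col=9)
  F3: move forward 3, now at (row=6, col=6)
Final: (row=6, col=6), facing West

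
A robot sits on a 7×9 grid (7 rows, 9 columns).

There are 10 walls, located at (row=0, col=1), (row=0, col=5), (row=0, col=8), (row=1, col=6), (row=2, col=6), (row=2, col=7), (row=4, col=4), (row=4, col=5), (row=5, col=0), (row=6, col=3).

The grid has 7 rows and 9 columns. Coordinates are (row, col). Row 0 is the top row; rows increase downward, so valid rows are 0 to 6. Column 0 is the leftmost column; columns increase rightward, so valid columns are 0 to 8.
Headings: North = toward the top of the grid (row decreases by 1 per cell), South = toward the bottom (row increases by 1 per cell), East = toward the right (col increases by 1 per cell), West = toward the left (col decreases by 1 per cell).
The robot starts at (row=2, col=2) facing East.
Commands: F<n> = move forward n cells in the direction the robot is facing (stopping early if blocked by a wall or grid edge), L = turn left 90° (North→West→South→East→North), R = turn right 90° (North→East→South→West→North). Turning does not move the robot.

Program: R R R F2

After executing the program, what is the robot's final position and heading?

Answer: Final position: (row=0, col=2), facing North

Derivation:
Start: (row=2, col=2), facing East
  R: turn right, now facing South
  R: turn right, now facing West
  R: turn right, now facing North
  F2: move forward 2, now at (row=0, col=2)
Final: (row=0, col=2), facing North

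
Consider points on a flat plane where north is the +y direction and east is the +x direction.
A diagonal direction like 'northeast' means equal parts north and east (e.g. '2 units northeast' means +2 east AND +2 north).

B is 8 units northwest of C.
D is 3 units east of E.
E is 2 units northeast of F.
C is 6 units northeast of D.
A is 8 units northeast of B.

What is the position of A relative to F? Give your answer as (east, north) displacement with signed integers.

Answer: A is at (east=11, north=24) relative to F.

Derivation:
Place F at the origin (east=0, north=0).
  E is 2 units northeast of F: delta (east=+2, north=+2); E at (east=2, north=2).
  D is 3 units east of E: delta (east=+3, north=+0); D at (east=5, north=2).
  C is 6 units northeast of D: delta (east=+6, north=+6); C at (east=11, north=8).
  B is 8 units northwest of C: delta (east=-8, north=+8); B at (east=3, north=16).
  A is 8 units northeast of B: delta (east=+8, north=+8); A at (east=11, north=24).
Therefore A relative to F: (east=11, north=24).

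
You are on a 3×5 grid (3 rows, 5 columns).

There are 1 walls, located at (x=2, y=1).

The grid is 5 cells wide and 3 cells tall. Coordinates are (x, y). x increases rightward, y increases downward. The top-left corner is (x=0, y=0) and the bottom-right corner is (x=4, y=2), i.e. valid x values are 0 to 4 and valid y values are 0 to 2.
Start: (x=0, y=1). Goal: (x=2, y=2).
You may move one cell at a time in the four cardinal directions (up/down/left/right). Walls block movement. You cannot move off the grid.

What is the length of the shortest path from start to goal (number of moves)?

Answer: Shortest path length: 3

Derivation:
BFS from (x=0, y=1) until reaching (x=2, y=2):
  Distance 0: (x=0, y=1)
  Distance 1: (x=0, y=0), (x=1, y=1), (x=0, y=2)
  Distance 2: (x=1, y=0), (x=1, y=2)
  Distance 3: (x=2, y=0), (x=2, y=2)  <- goal reached here
One shortest path (3 moves): (x=0, y=1) -> (x=1, y=1) -> (x=1, y=2) -> (x=2, y=2)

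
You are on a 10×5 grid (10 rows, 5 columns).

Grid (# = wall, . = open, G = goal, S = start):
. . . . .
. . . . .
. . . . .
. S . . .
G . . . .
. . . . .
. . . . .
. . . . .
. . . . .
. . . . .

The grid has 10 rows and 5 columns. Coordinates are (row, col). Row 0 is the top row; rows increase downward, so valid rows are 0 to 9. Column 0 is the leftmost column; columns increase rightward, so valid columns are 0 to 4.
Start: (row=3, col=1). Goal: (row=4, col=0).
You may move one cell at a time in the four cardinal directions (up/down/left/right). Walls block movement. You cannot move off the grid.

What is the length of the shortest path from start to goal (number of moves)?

BFS from (row=3, col=1) until reaching (row=4, col=0):
  Distance 0: (row=3, col=1)
  Distance 1: (row=2, col=1), (row=3, col=0), (row=3, col=2), (row=4, col=1)
  Distance 2: (row=1, col=1), (row=2, col=0), (row=2, col=2), (row=3, col=3), (row=4, col=0), (row=4, col=2), (row=5, col=1)  <- goal reached here
One shortest path (2 moves): (row=3, col=1) -> (row=3, col=0) -> (row=4, col=0)

Answer: Shortest path length: 2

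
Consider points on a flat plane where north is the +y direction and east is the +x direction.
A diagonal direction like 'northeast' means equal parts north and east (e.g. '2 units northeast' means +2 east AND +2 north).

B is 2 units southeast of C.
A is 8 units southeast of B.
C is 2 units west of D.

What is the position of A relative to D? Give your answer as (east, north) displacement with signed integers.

Place D at the origin (east=0, north=0).
  C is 2 units west of D: delta (east=-2, north=+0); C at (east=-2, north=0).
  B is 2 units southeast of C: delta (east=+2, north=-2); B at (east=0, north=-2).
  A is 8 units southeast of B: delta (east=+8, north=-8); A at (east=8, north=-10).
Therefore A relative to D: (east=8, north=-10).

Answer: A is at (east=8, north=-10) relative to D.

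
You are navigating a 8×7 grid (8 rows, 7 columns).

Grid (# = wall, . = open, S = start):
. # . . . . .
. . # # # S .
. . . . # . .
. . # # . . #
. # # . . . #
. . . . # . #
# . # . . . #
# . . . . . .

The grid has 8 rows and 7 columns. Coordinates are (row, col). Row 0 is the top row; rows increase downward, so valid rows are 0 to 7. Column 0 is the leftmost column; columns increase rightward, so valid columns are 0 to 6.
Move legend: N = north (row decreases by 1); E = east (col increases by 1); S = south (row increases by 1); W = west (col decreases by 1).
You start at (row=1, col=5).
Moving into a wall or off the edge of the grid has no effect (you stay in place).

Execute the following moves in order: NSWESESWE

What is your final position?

Answer: Final position: (row=2, col=6)

Derivation:
Start: (row=1, col=5)
  N (north): (row=1, col=5) -> (row=0, col=5)
  S (south): (row=0, col=5) -> (row=1, col=5)
  W (west): blocked, stay at (row=1, col=5)
  E (east): (row=1, col=5) -> (row=1, col=6)
  S (south): (row=1, col=6) -> (row=2, col=6)
  E (east): blocked, stay at (row=2, col=6)
  S (south): blocked, stay at (row=2, col=6)
  W (west): (row=2, col=6) -> (row=2, col=5)
  E (east): (row=2, col=5) -> (row=2, col=6)
Final: (row=2, col=6)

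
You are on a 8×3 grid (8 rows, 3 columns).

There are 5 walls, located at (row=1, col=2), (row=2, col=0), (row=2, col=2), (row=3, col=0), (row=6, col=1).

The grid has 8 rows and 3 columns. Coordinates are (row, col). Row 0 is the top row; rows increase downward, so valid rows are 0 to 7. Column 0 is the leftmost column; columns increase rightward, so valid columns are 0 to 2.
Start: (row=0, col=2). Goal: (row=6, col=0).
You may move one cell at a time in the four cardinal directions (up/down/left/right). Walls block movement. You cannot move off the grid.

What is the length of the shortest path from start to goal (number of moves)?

BFS from (row=0, col=2) until reaching (row=6, col=0):
  Distance 0: (row=0, col=2)
  Distance 1: (row=0, col=1)
  Distance 2: (row=0, col=0), (row=1, col=1)
  Distance 3: (row=1, col=0), (row=2, col=1)
  Distance 4: (row=3, col=1)
  Distance 5: (row=3, col=2), (row=4, col=1)
  Distance 6: (row=4, col=0), (row=4, col=2), (row=5, col=1)
  Distance 7: (row=5, col=0), (row=5, col=2)
  Distance 8: (row=6, col=0), (row=6, col=2)  <- goal reached here
One shortest path (8 moves): (row=0, col=2) -> (row=0, col=1) -> (row=1, col=1) -> (row=2, col=1) -> (row=3, col=1) -> (row=4, col=1) -> (row=4, col=0) -> (row=5, col=0) -> (row=6, col=0)

Answer: Shortest path length: 8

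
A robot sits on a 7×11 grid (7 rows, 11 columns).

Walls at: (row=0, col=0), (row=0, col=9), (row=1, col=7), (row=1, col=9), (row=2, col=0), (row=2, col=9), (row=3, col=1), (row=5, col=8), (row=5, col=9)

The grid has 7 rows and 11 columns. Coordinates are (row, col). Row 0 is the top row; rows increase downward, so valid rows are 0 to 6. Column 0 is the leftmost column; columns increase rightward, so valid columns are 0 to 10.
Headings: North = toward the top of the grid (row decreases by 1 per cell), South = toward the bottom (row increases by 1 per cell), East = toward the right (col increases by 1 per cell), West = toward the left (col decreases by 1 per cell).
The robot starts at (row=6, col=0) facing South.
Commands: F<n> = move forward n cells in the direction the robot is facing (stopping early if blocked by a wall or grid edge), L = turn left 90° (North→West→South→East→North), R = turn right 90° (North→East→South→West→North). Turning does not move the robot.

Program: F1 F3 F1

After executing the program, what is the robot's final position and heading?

Start: (row=6, col=0), facing South
  F1: move forward 0/1 (blocked), now at (row=6, col=0)
  F3: move forward 0/3 (blocked), now at (row=6, col=0)
  F1: move forward 0/1 (blocked), now at (row=6, col=0)
Final: (row=6, col=0), facing South

Answer: Final position: (row=6, col=0), facing South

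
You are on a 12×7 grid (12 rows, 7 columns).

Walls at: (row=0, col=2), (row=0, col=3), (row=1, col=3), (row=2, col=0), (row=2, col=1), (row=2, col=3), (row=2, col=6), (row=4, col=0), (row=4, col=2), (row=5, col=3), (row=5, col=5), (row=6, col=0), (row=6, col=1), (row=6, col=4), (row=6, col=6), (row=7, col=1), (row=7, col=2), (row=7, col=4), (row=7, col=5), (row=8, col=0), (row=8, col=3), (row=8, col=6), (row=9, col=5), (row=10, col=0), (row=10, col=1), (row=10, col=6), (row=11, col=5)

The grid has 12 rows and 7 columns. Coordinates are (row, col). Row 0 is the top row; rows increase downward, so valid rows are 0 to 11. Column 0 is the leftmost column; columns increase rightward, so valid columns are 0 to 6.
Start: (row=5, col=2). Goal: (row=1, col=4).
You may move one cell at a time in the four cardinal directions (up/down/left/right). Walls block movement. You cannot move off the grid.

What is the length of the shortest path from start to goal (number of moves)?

BFS from (row=5, col=2) until reaching (row=1, col=4):
  Distance 0: (row=5, col=2)
  Distance 1: (row=5, col=1), (row=6, col=2)
  Distance 2: (row=4, col=1), (row=5, col=0), (row=6, col=3)
  Distance 3: (row=3, col=1), (row=7, col=3)
  Distance 4: (row=3, col=0), (row=3, col=2)
  Distance 5: (row=2, col=2), (row=3, col=3)
  Distance 6: (row=1, col=2), (row=3, col=4), (row=4, col=3)
  Distance 7: (row=1, col=1), (row=2, col=4), (row=3, col=5), (row=4, col=4)
  Distance 8: (row=0, col=1), (row=1, col=0), (row=1, col=4), (row=2, col=5), (row=3, col=6), (row=4, col=5), (row=5, col=4)  <- goal reached here
One shortest path (8 moves): (row=5, col=2) -> (row=5, col=1) -> (row=4, col=1) -> (row=3, col=1) -> (row=3, col=2) -> (row=3, col=3) -> (row=3, col=4) -> (row=2, col=4) -> (row=1, col=4)

Answer: Shortest path length: 8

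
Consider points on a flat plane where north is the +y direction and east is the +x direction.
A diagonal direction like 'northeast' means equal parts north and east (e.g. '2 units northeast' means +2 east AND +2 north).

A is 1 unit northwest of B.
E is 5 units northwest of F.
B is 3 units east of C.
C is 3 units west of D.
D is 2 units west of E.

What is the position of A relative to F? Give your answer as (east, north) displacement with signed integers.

Place F at the origin (east=0, north=0).
  E is 5 units northwest of F: delta (east=-5, north=+5); E at (east=-5, north=5).
  D is 2 units west of E: delta (east=-2, north=+0); D at (east=-7, north=5).
  C is 3 units west of D: delta (east=-3, north=+0); C at (east=-10, north=5).
  B is 3 units east of C: delta (east=+3, north=+0); B at (east=-7, north=5).
  A is 1 unit northwest of B: delta (east=-1, north=+1); A at (east=-8, north=6).
Therefore A relative to F: (east=-8, north=6).

Answer: A is at (east=-8, north=6) relative to F.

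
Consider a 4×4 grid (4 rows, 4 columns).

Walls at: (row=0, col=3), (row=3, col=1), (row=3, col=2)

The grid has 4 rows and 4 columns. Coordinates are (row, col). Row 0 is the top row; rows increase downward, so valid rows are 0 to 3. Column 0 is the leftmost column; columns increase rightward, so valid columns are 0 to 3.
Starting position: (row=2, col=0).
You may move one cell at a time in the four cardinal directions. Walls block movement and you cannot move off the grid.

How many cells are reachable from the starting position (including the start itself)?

Answer: Reachable cells: 13

Derivation:
BFS flood-fill from (row=2, col=0):
  Distance 0: (row=2, col=0)
  Distance 1: (row=1, col=0), (row=2, col=1), (row=3, col=0)
  Distance 2: (row=0, col=0), (row=1, col=1), (row=2, col=2)
  Distance 3: (row=0, col=1), (row=1, col=2), (row=2, col=3)
  Distance 4: (row=0, col=2), (row=1, col=3), (row=3, col=3)
Total reachable: 13 (grid has 13 open cells total)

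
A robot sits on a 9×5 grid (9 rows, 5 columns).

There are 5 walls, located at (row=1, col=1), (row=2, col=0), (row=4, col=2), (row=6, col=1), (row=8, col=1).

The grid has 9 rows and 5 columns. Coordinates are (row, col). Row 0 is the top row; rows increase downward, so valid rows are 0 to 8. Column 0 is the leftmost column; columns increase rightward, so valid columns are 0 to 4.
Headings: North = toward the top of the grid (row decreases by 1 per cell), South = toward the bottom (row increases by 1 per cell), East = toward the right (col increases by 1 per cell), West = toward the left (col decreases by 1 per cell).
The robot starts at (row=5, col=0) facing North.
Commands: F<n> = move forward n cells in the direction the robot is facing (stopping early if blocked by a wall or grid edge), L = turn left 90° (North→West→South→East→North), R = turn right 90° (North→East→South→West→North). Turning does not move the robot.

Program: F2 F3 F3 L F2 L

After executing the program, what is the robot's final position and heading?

Answer: Final position: (row=3, col=0), facing South

Derivation:
Start: (row=5, col=0), facing North
  F2: move forward 2, now at (row=3, col=0)
  F3: move forward 0/3 (blocked), now at (row=3, col=0)
  F3: move forward 0/3 (blocked), now at (row=3, col=0)
  L: turn left, now facing West
  F2: move forward 0/2 (blocked), now at (row=3, col=0)
  L: turn left, now facing South
Final: (row=3, col=0), facing South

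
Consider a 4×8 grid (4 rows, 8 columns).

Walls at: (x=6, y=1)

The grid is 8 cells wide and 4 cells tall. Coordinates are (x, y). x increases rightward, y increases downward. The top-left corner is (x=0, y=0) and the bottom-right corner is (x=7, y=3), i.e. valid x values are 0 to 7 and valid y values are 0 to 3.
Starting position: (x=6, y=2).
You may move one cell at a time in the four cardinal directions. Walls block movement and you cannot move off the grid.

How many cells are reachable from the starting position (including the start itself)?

BFS flood-fill from (x=6, y=2):
  Distance 0: (x=6, y=2)
  Distance 1: (x=5, y=2), (x=7, y=2), (x=6, y=3)
  Distance 2: (x=5, y=1), (x=7, y=1), (x=4, y=2), (x=5, y=3), (x=7, y=3)
  Distance 3: (x=5, y=0), (x=7, y=0), (x=4, y=1), (x=3, y=2), (x=4, y=3)
  Distance 4: (x=4, y=0), (x=6, y=0), (x=3, y=1), (x=2, y=2), (x=3, y=3)
  Distance 5: (x=3, y=0), (x=2, y=1), (x=1, y=2), (x=2, y=3)
  Distance 6: (x=2, y=0), (x=1, y=1), (x=0, y=2), (x=1, y=3)
  Distance 7: (x=1, y=0), (x=0, y=1), (x=0, y=3)
  Distance 8: (x=0, y=0)
Total reachable: 31 (grid has 31 open cells total)

Answer: Reachable cells: 31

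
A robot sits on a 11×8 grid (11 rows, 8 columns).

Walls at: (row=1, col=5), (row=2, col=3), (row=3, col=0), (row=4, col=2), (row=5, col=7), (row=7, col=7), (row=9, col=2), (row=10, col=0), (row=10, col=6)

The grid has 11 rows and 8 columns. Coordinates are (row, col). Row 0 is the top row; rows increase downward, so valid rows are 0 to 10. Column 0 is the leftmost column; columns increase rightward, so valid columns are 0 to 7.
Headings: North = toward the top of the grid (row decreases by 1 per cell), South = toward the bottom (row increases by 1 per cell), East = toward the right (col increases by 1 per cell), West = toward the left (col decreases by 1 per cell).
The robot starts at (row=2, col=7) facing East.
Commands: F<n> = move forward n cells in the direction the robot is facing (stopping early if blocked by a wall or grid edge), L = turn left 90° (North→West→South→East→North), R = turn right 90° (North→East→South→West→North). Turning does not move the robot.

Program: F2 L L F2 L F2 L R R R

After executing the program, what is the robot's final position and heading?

Start: (row=2, col=7), facing East
  F2: move forward 0/2 (blocked), now at (row=2, col=7)
  L: turn left, now facing North
  L: turn left, now facing West
  F2: move forward 2, now at (row=2, col=5)
  L: turn left, now facing South
  F2: move forward 2, now at (row=4, col=5)
  L: turn left, now facing East
  R: turn right, now facing South
  R: turn right, now facing West
  R: turn right, now facing North
Final: (row=4, col=5), facing North

Answer: Final position: (row=4, col=5), facing North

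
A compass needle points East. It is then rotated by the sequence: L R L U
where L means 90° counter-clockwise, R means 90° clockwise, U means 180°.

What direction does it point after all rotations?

Answer: Final heading: South

Derivation:
Start: East
  L (left (90° counter-clockwise)) -> North
  R (right (90° clockwise)) -> East
  L (left (90° counter-clockwise)) -> North
  U (U-turn (180°)) -> South
Final: South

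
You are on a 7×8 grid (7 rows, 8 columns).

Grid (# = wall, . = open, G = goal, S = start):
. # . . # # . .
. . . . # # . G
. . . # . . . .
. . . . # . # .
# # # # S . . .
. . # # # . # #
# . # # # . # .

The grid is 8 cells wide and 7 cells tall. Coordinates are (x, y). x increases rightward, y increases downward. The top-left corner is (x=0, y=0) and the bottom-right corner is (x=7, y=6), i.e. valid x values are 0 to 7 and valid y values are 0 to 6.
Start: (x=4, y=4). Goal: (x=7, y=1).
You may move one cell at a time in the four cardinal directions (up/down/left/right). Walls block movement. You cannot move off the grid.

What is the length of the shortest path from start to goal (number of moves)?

Answer: Shortest path length: 6

Derivation:
BFS from (x=4, y=4) until reaching (x=7, y=1):
  Distance 0: (x=4, y=4)
  Distance 1: (x=5, y=4)
  Distance 2: (x=5, y=3), (x=6, y=4), (x=5, y=5)
  Distance 3: (x=5, y=2), (x=7, y=4), (x=5, y=6)
  Distance 4: (x=4, y=2), (x=6, y=2), (x=7, y=3)
  Distance 5: (x=6, y=1), (x=7, y=2)
  Distance 6: (x=6, y=0), (x=7, y=1)  <- goal reached here
One shortest path (6 moves): (x=4, y=4) -> (x=5, y=4) -> (x=6, y=4) -> (x=7, y=4) -> (x=7, y=3) -> (x=7, y=2) -> (x=7, y=1)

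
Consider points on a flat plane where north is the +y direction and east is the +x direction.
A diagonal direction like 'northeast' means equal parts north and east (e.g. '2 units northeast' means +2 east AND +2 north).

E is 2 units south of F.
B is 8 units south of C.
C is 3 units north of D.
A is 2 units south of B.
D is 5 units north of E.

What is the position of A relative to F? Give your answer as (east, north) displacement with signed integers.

Answer: A is at (east=0, north=-4) relative to F.

Derivation:
Place F at the origin (east=0, north=0).
  E is 2 units south of F: delta (east=+0, north=-2); E at (east=0, north=-2).
  D is 5 units north of E: delta (east=+0, north=+5); D at (east=0, north=3).
  C is 3 units north of D: delta (east=+0, north=+3); C at (east=0, north=6).
  B is 8 units south of C: delta (east=+0, north=-8); B at (east=0, north=-2).
  A is 2 units south of B: delta (east=+0, north=-2); A at (east=0, north=-4).
Therefore A relative to F: (east=0, north=-4).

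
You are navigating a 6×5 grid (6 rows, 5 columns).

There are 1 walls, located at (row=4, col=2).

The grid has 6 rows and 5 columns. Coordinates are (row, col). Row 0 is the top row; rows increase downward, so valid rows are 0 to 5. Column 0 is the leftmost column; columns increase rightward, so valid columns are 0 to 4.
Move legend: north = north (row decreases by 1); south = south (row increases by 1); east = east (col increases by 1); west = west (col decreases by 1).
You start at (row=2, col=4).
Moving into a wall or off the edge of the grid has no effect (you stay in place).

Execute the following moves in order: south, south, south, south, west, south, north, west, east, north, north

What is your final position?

Start: (row=2, col=4)
  south (south): (row=2, col=4) -> (row=3, col=4)
  south (south): (row=3, col=4) -> (row=4, col=4)
  south (south): (row=4, col=4) -> (row=5, col=4)
  south (south): blocked, stay at (row=5, col=4)
  west (west): (row=5, col=4) -> (row=5, col=3)
  south (south): blocked, stay at (row=5, col=3)
  north (north): (row=5, col=3) -> (row=4, col=3)
  west (west): blocked, stay at (row=4, col=3)
  east (east): (row=4, col=3) -> (row=4, col=4)
  north (north): (row=4, col=4) -> (row=3, col=4)
  north (north): (row=3, col=4) -> (row=2, col=4)
Final: (row=2, col=4)

Answer: Final position: (row=2, col=4)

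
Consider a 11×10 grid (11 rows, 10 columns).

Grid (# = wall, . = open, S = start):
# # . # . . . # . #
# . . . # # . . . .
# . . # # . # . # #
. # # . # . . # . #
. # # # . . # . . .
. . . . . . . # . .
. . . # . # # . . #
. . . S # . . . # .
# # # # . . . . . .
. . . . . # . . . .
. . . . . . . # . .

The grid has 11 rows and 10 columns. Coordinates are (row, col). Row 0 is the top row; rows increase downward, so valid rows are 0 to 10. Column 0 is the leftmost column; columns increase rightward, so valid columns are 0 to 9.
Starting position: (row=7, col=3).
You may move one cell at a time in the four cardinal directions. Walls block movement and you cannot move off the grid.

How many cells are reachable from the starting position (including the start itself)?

Answer: Reachable cells: 22

Derivation:
BFS flood-fill from (row=7, col=3):
  Distance 0: (row=7, col=3)
  Distance 1: (row=7, col=2)
  Distance 2: (row=6, col=2), (row=7, col=1)
  Distance 3: (row=5, col=2), (row=6, col=1), (row=7, col=0)
  Distance 4: (row=5, col=1), (row=5, col=3), (row=6, col=0)
  Distance 5: (row=5, col=0), (row=5, col=4)
  Distance 6: (row=4, col=0), (row=4, col=4), (row=5, col=5), (row=6, col=4)
  Distance 7: (row=3, col=0), (row=4, col=5), (row=5, col=6)
  Distance 8: (row=3, col=5)
  Distance 9: (row=2, col=5), (row=3, col=6)
Total reachable: 22 (grid has 74 open cells total)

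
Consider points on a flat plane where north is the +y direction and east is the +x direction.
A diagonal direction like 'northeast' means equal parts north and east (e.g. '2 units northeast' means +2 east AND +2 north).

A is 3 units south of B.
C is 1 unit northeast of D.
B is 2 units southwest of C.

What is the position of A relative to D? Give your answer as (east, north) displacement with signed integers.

Answer: A is at (east=-1, north=-4) relative to D.

Derivation:
Place D at the origin (east=0, north=0).
  C is 1 unit northeast of D: delta (east=+1, north=+1); C at (east=1, north=1).
  B is 2 units southwest of C: delta (east=-2, north=-2); B at (east=-1, north=-1).
  A is 3 units south of B: delta (east=+0, north=-3); A at (east=-1, north=-4).
Therefore A relative to D: (east=-1, north=-4).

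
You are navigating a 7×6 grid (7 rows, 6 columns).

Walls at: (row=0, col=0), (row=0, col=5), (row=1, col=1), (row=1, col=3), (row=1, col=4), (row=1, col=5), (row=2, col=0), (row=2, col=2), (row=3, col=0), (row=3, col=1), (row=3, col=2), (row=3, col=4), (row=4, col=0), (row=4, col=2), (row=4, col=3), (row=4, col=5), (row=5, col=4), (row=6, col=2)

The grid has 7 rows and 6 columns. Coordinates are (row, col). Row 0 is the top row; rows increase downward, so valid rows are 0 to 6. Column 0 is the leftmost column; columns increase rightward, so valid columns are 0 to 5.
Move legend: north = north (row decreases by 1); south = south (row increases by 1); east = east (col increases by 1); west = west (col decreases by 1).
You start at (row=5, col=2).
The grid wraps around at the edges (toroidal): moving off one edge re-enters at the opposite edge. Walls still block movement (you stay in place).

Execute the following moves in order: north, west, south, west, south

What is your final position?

Start: (row=5, col=2)
  north (north): blocked, stay at (row=5, col=2)
  west (west): (row=5, col=2) -> (row=5, col=1)
  south (south): (row=5, col=1) -> (row=6, col=1)
  west (west): (row=6, col=1) -> (row=6, col=0)
  south (south): blocked, stay at (row=6, col=0)
Final: (row=6, col=0)

Answer: Final position: (row=6, col=0)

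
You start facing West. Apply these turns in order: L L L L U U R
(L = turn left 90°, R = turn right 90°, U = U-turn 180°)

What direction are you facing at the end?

Answer: Final heading: North

Derivation:
Start: West
  L (left (90° counter-clockwise)) -> South
  L (left (90° counter-clockwise)) -> East
  L (left (90° counter-clockwise)) -> North
  L (left (90° counter-clockwise)) -> West
  U (U-turn (180°)) -> East
  U (U-turn (180°)) -> West
  R (right (90° clockwise)) -> North
Final: North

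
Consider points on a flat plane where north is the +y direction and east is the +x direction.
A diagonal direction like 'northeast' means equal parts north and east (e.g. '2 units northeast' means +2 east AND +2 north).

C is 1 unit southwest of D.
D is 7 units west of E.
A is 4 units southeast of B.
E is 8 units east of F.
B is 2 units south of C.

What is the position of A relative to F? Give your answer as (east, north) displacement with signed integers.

Place F at the origin (east=0, north=0).
  E is 8 units east of F: delta (east=+8, north=+0); E at (east=8, north=0).
  D is 7 units west of E: delta (east=-7, north=+0); D at (east=1, north=0).
  C is 1 unit southwest of D: delta (east=-1, north=-1); C at (east=0, north=-1).
  B is 2 units south of C: delta (east=+0, north=-2); B at (east=0, north=-3).
  A is 4 units southeast of B: delta (east=+4, north=-4); A at (east=4, north=-7).
Therefore A relative to F: (east=4, north=-7).

Answer: A is at (east=4, north=-7) relative to F.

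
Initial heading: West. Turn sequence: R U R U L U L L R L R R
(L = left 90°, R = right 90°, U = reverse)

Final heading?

Start: West
  R (right (90° clockwise)) -> North
  U (U-turn (180°)) -> South
  R (right (90° clockwise)) -> West
  U (U-turn (180°)) -> East
  L (left (90° counter-clockwise)) -> North
  U (U-turn (180°)) -> South
  L (left (90° counter-clockwise)) -> East
  L (left (90° counter-clockwise)) -> North
  R (right (90° clockwise)) -> East
  L (left (90° counter-clockwise)) -> North
  R (right (90° clockwise)) -> East
  R (right (90° clockwise)) -> South
Final: South

Answer: Final heading: South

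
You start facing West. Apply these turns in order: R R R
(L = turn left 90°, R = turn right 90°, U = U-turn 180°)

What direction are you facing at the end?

Answer: Final heading: South

Derivation:
Start: West
  R (right (90° clockwise)) -> North
  R (right (90° clockwise)) -> East
  R (right (90° clockwise)) -> South
Final: South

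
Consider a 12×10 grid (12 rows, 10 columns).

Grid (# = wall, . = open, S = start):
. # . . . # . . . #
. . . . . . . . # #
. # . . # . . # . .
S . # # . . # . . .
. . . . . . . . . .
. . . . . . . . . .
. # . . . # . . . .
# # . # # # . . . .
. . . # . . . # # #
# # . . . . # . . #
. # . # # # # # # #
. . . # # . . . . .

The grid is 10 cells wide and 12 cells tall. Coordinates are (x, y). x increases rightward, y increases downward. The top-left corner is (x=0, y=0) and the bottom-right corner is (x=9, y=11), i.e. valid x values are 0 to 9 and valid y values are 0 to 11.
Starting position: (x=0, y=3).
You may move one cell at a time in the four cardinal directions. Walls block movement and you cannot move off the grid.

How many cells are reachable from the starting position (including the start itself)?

BFS flood-fill from (x=0, y=3):
  Distance 0: (x=0, y=3)
  Distance 1: (x=0, y=2), (x=1, y=3), (x=0, y=4)
  Distance 2: (x=0, y=1), (x=1, y=4), (x=0, y=5)
  Distance 3: (x=0, y=0), (x=1, y=1), (x=2, y=4), (x=1, y=5), (x=0, y=6)
  Distance 4: (x=2, y=1), (x=3, y=4), (x=2, y=5)
  Distance 5: (x=2, y=0), (x=3, y=1), (x=2, y=2), (x=4, y=4), (x=3, y=5), (x=2, y=6)
  Distance 6: (x=3, y=0), (x=4, y=1), (x=3, y=2), (x=4, y=3), (x=5, y=4), (x=4, y=5), (x=3, y=6), (x=2, y=7)
  Distance 7: (x=4, y=0), (x=5, y=1), (x=5, y=3), (x=6, y=4), (x=5, y=5), (x=4, y=6), (x=2, y=8)
  Distance 8: (x=6, y=1), (x=5, y=2), (x=7, y=4), (x=6, y=5), (x=1, y=8), (x=2, y=9)
  Distance 9: (x=6, y=0), (x=7, y=1), (x=6, y=2), (x=7, y=3), (x=8, y=4), (x=7, y=5), (x=6, y=6), (x=0, y=8), (x=3, y=9), (x=2, y=10)
  Distance 10: (x=7, y=0), (x=8, y=3), (x=9, y=4), (x=8, y=5), (x=7, y=6), (x=6, y=7), (x=4, y=9), (x=2, y=11)
  Distance 11: (x=8, y=0), (x=8, y=2), (x=9, y=3), (x=9, y=5), (x=8, y=6), (x=7, y=7), (x=4, y=8), (x=6, y=8), (x=5, y=9), (x=1, y=11)
  Distance 12: (x=9, y=2), (x=9, y=6), (x=8, y=7), (x=5, y=8), (x=0, y=11)
  Distance 13: (x=9, y=7), (x=0, y=10)
Total reachable: 77 (grid has 84 open cells total)

Answer: Reachable cells: 77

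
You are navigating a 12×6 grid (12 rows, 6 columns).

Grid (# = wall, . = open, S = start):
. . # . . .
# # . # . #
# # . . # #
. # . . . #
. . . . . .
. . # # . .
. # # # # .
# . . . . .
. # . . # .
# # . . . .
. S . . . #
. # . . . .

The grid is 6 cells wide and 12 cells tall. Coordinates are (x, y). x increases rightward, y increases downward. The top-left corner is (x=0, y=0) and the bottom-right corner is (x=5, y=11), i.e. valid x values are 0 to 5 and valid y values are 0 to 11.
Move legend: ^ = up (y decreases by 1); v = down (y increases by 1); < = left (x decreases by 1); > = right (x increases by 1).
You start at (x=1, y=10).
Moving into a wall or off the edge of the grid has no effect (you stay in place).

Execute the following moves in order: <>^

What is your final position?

Start: (x=1, y=10)
  < (left): (x=1, y=10) -> (x=0, y=10)
  > (right): (x=0, y=10) -> (x=1, y=10)
  ^ (up): blocked, stay at (x=1, y=10)
Final: (x=1, y=10)

Answer: Final position: (x=1, y=10)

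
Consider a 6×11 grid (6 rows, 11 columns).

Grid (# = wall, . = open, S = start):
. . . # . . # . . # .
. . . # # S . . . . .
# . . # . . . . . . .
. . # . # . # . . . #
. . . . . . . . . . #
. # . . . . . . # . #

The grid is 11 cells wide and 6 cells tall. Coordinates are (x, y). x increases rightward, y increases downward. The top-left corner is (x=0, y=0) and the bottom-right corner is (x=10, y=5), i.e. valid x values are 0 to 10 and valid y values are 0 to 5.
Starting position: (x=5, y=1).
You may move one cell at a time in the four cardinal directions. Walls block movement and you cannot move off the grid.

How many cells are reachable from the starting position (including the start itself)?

BFS flood-fill from (x=5, y=1):
  Distance 0: (x=5, y=1)
  Distance 1: (x=5, y=0), (x=6, y=1), (x=5, y=2)
  Distance 2: (x=4, y=0), (x=7, y=1), (x=4, y=2), (x=6, y=2), (x=5, y=3)
  Distance 3: (x=7, y=0), (x=8, y=1), (x=7, y=2), (x=5, y=4)
  Distance 4: (x=8, y=0), (x=9, y=1), (x=8, y=2), (x=7, y=3), (x=4, y=4), (x=6, y=4), (x=5, y=5)
  Distance 5: (x=10, y=1), (x=9, y=2), (x=8, y=3), (x=3, y=4), (x=7, y=4), (x=4, y=5), (x=6, y=5)
  Distance 6: (x=10, y=0), (x=10, y=2), (x=3, y=3), (x=9, y=3), (x=2, y=4), (x=8, y=4), (x=3, y=5), (x=7, y=5)
  Distance 7: (x=1, y=4), (x=9, y=4), (x=2, y=5)
  Distance 8: (x=1, y=3), (x=0, y=4), (x=9, y=5)
  Distance 9: (x=1, y=2), (x=0, y=3), (x=0, y=5)
  Distance 10: (x=1, y=1), (x=2, y=2)
  Distance 11: (x=1, y=0), (x=0, y=1), (x=2, y=1)
  Distance 12: (x=0, y=0), (x=2, y=0)
Total reachable: 51 (grid has 51 open cells total)

Answer: Reachable cells: 51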